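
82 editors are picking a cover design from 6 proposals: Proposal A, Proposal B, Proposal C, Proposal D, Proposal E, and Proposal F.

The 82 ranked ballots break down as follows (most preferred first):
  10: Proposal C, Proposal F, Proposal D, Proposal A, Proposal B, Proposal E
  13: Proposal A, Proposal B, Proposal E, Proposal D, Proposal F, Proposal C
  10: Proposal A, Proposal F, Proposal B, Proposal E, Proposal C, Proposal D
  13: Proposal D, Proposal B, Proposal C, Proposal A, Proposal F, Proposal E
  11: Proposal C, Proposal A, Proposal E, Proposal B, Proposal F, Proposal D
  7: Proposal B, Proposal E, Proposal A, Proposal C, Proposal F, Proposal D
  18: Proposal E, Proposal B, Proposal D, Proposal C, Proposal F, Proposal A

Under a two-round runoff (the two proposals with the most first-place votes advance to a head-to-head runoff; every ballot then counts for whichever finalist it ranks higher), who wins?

Round 1 first-place votes: Proposal A 23, Proposal B 7, Proposal C 21, Proposal D 13, Proposal E 18, Proposal F 0. Proposal A and Proposal C advance.
Runoff: Proposal A is ranked above Proposal C on 30 ballots, Proposal C above Proposal A on 52.

Proposal C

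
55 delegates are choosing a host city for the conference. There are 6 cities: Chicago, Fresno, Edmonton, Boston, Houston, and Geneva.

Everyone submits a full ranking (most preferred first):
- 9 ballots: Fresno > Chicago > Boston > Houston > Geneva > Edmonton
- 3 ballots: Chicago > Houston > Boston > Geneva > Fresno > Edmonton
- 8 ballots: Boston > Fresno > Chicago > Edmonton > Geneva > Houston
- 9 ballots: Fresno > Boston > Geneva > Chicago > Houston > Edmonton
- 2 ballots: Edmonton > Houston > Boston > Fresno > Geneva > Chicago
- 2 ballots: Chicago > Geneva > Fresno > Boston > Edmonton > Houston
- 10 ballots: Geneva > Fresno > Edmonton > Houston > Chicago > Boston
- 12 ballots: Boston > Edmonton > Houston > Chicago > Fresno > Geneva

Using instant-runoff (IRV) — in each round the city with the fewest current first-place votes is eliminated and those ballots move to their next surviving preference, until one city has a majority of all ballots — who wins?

Round 1: Chicago 5, Fresno 18, Edmonton 2, Boston 20, Houston 0, Geneva 10. Houston eliminated.
Round 2: Chicago 5, Fresno 18, Edmonton 2, Boston 20, Geneva 10. Edmonton eliminated.
Round 3: Chicago 5, Fresno 18, Boston 22, Geneva 10. Chicago eliminated.
Round 4: Fresno 18, Boston 25, Geneva 12. Geneva eliminated.
Round 5: Fresno 30, Boston 25. Fresno has a majority (≥28).

Fresno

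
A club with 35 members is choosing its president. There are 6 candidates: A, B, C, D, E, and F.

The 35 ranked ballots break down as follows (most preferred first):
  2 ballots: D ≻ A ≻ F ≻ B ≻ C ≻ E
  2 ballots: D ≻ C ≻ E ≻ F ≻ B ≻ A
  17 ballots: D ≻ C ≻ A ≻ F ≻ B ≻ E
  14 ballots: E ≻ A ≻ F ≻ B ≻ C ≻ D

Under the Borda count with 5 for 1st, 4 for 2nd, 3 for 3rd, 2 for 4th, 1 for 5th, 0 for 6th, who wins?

A

A: 2×4 + 2×0 + 17×3 + 14×4 = 115
B: 2×2 + 2×1 + 17×1 + 14×2 = 51
C: 2×1 + 2×4 + 17×4 + 14×1 = 92
D: 2×5 + 2×5 + 17×5 + 14×0 = 105
E: 2×0 + 2×3 + 17×0 + 14×5 = 76
F: 2×3 + 2×2 + 17×2 + 14×3 = 86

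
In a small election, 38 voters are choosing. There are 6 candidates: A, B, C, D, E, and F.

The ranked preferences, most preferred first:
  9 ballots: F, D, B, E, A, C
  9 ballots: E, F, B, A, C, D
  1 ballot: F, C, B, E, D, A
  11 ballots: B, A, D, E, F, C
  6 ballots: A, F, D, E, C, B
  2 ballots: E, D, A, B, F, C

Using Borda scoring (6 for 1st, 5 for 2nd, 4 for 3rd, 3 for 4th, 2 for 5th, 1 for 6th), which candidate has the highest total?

F

A: 9×2 + 9×3 + 1×1 + 11×5 + 6×6 + 2×4 = 145
B: 9×4 + 9×4 + 1×4 + 11×6 + 6×1 + 2×3 = 154
C: 9×1 + 9×2 + 1×5 + 11×1 + 6×2 + 2×1 = 57
D: 9×5 + 9×1 + 1×2 + 11×4 + 6×4 + 2×5 = 134
E: 9×3 + 9×6 + 1×3 + 11×3 + 6×3 + 2×6 = 147
F: 9×6 + 9×5 + 1×6 + 11×2 + 6×5 + 2×2 = 161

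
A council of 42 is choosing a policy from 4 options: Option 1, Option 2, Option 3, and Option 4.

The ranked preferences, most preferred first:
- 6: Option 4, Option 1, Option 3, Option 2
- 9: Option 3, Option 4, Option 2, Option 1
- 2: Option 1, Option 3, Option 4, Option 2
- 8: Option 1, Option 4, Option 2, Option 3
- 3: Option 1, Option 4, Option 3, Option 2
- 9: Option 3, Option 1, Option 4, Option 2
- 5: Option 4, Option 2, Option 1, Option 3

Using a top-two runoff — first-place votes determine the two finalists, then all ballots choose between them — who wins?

Round 1 first-place votes: Option 1 13, Option 2 0, Option 3 18, Option 4 11. Option 3 and Option 1 advance.
Runoff: Option 3 is ranked above Option 1 on 18 ballots, Option 1 above Option 3 on 24.

Option 1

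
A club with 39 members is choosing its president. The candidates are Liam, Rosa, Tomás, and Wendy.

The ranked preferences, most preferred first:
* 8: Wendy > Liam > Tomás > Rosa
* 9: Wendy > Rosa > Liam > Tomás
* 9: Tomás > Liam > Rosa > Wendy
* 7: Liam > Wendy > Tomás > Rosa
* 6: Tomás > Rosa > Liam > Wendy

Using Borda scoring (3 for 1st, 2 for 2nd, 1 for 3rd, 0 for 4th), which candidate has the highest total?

Liam

Liam: 8×2 + 9×1 + 9×2 + 7×3 + 6×1 = 70
Rosa: 8×0 + 9×2 + 9×1 + 7×0 + 6×2 = 39
Tomás: 8×1 + 9×0 + 9×3 + 7×1 + 6×3 = 60
Wendy: 8×3 + 9×3 + 9×0 + 7×2 + 6×0 = 65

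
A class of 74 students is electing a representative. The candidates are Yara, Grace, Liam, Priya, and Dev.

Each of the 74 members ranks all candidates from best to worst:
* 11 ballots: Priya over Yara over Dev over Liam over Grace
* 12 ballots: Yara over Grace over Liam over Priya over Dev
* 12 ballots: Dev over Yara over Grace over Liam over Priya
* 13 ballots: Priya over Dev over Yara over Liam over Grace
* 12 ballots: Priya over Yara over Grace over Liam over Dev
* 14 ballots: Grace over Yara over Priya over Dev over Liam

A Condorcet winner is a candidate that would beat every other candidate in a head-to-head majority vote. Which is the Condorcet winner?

Yara

Yara vs Grace: 60–14
Yara vs Liam: 74–0
Yara vs Priya: 38–36
Yara vs Dev: 49–25
Yara beats every other candidate.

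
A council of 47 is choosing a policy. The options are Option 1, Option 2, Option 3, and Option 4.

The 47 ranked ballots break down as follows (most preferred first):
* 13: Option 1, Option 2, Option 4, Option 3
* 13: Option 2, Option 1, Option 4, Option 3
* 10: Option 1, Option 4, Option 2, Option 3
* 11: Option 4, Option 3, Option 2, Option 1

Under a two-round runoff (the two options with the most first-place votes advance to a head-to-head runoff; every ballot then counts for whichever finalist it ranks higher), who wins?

Round 1 first-place votes: Option 1 23, Option 2 13, Option 3 0, Option 4 11. Option 1 and Option 2 advance.
Runoff: Option 1 is ranked above Option 2 on 23 ballots, Option 2 above Option 1 on 24.

Option 2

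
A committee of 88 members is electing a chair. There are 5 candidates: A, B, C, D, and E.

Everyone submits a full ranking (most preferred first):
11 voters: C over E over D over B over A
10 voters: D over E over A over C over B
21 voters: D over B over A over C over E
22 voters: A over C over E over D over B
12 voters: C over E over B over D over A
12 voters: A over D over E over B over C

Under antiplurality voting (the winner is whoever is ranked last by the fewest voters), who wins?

Last-place votes: A 23, B 32, C 12, D 0, E 21.

D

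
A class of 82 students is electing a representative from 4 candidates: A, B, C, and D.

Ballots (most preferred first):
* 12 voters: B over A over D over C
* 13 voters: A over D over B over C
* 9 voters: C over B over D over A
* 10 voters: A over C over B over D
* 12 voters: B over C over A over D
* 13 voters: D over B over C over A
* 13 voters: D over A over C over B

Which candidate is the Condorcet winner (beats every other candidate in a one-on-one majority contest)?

B

B vs A: 46–36
B vs C: 50–32
B vs D: 43–39
B beats every other candidate.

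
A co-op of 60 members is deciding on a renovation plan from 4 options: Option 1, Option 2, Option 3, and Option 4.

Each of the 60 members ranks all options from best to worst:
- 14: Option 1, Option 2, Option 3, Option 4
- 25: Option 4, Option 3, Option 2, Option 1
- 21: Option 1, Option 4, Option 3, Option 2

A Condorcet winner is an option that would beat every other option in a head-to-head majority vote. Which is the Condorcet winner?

Option 1 vs Option 2: 35–25
Option 1 vs Option 3: 35–25
Option 1 vs Option 4: 35–25
Option 1 beats every other option.

Option 1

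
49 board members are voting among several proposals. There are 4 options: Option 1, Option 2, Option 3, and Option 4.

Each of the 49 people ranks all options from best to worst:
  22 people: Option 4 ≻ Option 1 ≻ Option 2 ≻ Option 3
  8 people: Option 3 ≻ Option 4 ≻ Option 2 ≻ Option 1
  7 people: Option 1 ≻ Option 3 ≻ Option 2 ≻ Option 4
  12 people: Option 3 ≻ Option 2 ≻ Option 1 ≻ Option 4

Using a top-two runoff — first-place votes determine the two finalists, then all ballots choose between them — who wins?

Option 3

Round 1 first-place votes: Option 1 7, Option 2 0, Option 3 20, Option 4 22. Option 4 and Option 3 advance.
Runoff: Option 4 is ranked above Option 3 on 22 ballots, Option 3 above Option 4 on 27.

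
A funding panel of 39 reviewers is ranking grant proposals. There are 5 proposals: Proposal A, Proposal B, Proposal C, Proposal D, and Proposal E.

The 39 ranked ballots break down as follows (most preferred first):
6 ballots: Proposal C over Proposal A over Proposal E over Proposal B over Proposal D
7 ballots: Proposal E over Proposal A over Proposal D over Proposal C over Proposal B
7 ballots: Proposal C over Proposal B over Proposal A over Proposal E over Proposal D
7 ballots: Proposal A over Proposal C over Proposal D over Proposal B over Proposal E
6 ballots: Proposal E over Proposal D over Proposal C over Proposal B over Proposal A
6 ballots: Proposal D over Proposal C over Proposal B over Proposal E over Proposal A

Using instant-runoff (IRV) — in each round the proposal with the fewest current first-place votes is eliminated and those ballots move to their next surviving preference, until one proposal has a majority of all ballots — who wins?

Proposal C

Round 1: Proposal A 7, Proposal B 0, Proposal C 13, Proposal D 6, Proposal E 13. Proposal B eliminated.
Round 2: Proposal A 7, Proposal C 13, Proposal D 6, Proposal E 13. Proposal D eliminated.
Round 3: Proposal A 7, Proposal C 19, Proposal E 13. Proposal A eliminated.
Round 4: Proposal C 26, Proposal E 13. Proposal C has a majority (≥20).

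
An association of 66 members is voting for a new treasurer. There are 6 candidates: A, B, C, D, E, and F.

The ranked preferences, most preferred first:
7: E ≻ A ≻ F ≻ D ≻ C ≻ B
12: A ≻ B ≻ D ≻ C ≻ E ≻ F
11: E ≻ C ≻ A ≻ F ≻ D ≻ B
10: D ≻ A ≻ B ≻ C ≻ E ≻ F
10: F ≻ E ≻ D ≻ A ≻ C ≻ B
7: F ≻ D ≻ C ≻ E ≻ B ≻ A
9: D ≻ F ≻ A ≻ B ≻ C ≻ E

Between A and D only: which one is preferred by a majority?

A is ranked above D on 30 ballots; D above A on 36.

D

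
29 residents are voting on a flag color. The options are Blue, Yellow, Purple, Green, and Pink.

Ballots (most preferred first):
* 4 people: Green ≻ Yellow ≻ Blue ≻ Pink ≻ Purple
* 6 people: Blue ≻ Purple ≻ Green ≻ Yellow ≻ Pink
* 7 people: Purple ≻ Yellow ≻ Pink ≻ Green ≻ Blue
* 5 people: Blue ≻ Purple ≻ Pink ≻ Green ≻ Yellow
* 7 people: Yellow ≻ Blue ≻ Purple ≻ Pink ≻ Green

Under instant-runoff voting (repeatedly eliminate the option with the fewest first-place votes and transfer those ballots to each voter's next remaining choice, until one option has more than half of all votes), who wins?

Round 1: Blue 11, Yellow 7, Purple 7, Green 4, Pink 0. Pink eliminated.
Round 2: Blue 11, Yellow 7, Purple 7, Green 4. Green eliminated.
Round 3: Blue 11, Yellow 11, Purple 7. Purple eliminated.
Round 4: Blue 11, Yellow 18. Yellow has a majority (≥15).

Yellow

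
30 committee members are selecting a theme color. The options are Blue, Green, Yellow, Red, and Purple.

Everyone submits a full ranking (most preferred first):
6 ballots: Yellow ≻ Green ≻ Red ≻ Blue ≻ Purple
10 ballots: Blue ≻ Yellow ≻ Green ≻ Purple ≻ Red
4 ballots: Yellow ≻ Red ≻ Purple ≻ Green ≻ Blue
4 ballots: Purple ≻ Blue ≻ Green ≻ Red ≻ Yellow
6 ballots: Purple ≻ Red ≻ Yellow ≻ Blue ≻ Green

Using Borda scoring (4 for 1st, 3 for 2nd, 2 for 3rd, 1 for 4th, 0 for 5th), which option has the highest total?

Blue: 6×1 + 10×4 + 4×0 + 4×3 + 6×1 = 64
Green: 6×3 + 10×2 + 4×1 + 4×2 + 6×0 = 50
Yellow: 6×4 + 10×3 + 4×4 + 4×0 + 6×2 = 82
Red: 6×2 + 10×0 + 4×3 + 4×1 + 6×3 = 46
Purple: 6×0 + 10×1 + 4×2 + 4×4 + 6×4 = 58

Yellow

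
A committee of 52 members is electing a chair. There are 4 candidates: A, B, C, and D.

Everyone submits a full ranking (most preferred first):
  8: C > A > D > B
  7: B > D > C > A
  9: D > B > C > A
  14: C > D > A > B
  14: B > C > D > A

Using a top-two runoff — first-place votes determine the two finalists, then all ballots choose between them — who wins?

Round 1 first-place votes: A 0, B 21, C 22, D 9. C and B advance.
Runoff: C is ranked above B on 22 ballots, B above C on 30.

B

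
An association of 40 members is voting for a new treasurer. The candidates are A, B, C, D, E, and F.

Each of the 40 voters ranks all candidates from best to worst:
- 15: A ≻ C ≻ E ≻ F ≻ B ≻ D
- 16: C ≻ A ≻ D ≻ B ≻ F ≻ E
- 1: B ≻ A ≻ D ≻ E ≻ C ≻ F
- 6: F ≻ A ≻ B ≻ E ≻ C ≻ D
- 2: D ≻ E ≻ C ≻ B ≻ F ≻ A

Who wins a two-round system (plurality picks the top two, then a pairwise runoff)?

Round 1 first-place votes: A 15, B 1, C 16, D 2, E 0, F 6. C and A advance.
Runoff: C is ranked above A on 18 ballots, A above C on 22.

A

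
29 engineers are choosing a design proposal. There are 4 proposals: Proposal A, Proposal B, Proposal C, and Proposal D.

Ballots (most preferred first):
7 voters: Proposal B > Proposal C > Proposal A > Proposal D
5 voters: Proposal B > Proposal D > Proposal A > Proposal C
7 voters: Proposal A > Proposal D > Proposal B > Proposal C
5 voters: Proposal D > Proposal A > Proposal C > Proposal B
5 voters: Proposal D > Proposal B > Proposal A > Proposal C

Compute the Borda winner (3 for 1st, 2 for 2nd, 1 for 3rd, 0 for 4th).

Proposal A: 7×1 + 5×1 + 7×3 + 5×2 + 5×1 = 48
Proposal B: 7×3 + 5×3 + 7×1 + 5×0 + 5×2 = 53
Proposal C: 7×2 + 5×0 + 7×0 + 5×1 + 5×0 = 19
Proposal D: 7×0 + 5×2 + 7×2 + 5×3 + 5×3 = 54

Proposal D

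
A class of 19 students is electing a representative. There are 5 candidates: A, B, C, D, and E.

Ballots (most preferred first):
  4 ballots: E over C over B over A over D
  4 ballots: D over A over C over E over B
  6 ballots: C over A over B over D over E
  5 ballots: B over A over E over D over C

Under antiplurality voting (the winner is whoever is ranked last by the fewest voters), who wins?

A

Last-place votes: A 0, B 4, C 5, D 4, E 6.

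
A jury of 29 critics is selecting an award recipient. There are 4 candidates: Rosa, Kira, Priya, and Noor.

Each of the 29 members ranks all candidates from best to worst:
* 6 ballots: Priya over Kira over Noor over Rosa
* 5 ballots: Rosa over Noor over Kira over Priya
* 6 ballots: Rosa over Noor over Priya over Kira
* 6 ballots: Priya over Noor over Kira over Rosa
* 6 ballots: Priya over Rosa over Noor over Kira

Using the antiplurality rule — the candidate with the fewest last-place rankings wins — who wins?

Noor

Last-place votes: Rosa 12, Kira 12, Priya 5, Noor 0.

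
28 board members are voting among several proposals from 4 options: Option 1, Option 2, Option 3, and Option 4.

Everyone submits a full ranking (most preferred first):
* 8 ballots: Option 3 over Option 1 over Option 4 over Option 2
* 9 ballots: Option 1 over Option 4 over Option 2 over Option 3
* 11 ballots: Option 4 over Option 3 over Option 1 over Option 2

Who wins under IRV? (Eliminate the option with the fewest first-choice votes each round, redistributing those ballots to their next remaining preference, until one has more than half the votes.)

Option 1

Round 1: Option 1 9, Option 2 0, Option 3 8, Option 4 11. Option 2 eliminated.
Round 2: Option 1 9, Option 3 8, Option 4 11. Option 3 eliminated.
Round 3: Option 1 17, Option 4 11. Option 1 has a majority (≥15).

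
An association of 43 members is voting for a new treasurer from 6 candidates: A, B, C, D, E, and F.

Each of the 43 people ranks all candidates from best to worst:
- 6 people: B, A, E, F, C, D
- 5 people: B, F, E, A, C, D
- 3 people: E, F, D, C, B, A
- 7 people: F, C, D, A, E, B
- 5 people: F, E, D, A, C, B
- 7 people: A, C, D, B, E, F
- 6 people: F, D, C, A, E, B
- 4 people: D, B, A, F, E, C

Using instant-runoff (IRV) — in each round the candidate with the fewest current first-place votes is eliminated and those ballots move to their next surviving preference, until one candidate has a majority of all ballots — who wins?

Round 1: A 7, B 11, C 0, D 4, E 3, F 18. C eliminated.
Round 2: A 7, B 11, D 4, E 3, F 18. E eliminated.
Round 3: A 7, B 11, D 4, F 21. D eliminated.
Round 4: A 7, B 15, F 21. A eliminated.
Round 5: B 22, F 21. B has a majority (≥22).

B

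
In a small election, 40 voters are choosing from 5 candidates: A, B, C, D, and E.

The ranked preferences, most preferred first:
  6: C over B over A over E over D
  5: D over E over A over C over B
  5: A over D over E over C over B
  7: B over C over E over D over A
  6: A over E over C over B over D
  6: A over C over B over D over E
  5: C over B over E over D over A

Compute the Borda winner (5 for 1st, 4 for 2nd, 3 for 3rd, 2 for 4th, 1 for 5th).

A: 6×3 + 5×3 + 5×5 + 7×1 + 6×5 + 6×5 + 5×1 = 130
B: 6×4 + 5×1 + 5×1 + 7×5 + 6×2 + 6×3 + 5×4 = 119
C: 6×5 + 5×2 + 5×2 + 7×4 + 6×3 + 6×4 + 5×5 = 145
D: 6×1 + 5×5 + 5×4 + 7×2 + 6×1 + 6×2 + 5×2 = 93
E: 6×2 + 5×4 + 5×3 + 7×3 + 6×4 + 6×1 + 5×3 = 113

C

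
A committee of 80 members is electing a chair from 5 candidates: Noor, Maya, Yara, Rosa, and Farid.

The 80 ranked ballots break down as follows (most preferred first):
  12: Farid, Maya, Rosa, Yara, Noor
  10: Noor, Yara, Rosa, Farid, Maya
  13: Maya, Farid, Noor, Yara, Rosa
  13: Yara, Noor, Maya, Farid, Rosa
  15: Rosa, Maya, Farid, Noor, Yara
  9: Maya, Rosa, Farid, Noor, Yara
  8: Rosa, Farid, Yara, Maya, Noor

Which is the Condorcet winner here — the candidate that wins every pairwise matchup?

Maya vs Noor: 57–23
Maya vs Yara: 49–31
Maya vs Rosa: 47–33
Maya vs Farid: 50–30
Maya beats every other candidate.

Maya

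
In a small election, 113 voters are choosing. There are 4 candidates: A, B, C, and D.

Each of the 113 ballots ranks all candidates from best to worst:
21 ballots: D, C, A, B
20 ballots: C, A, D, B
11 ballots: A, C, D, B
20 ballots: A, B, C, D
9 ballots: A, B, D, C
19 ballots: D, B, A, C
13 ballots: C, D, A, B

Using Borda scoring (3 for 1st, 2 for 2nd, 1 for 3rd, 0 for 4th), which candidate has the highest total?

A: 21×1 + 20×2 + 11×3 + 20×3 + 9×3 + 19×1 + 13×1 = 213
B: 21×0 + 20×0 + 11×0 + 20×2 + 9×2 + 19×2 + 13×0 = 96
C: 21×2 + 20×3 + 11×2 + 20×1 + 9×0 + 19×0 + 13×3 = 183
D: 21×3 + 20×1 + 11×1 + 20×0 + 9×1 + 19×3 + 13×2 = 186

A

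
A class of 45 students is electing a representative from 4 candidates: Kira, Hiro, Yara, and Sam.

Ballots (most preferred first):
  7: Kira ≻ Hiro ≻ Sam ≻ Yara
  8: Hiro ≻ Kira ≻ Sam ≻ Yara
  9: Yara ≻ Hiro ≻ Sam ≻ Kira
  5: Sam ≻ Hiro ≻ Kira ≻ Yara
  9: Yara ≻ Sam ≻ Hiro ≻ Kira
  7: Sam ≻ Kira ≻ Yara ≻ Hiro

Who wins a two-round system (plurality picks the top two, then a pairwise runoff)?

Sam

Round 1 first-place votes: Kira 7, Hiro 8, Yara 18, Sam 12. Yara and Sam advance.
Runoff: Yara is ranked above Sam on 18 ballots, Sam above Yara on 27.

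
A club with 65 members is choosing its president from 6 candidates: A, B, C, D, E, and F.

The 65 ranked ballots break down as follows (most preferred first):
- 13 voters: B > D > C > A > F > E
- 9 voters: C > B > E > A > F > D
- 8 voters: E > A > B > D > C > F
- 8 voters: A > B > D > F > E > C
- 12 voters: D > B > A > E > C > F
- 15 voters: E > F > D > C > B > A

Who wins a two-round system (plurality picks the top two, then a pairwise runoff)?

Round 1 first-place votes: A 8, B 13, C 9, D 12, E 23, F 0. E and B advance.
Runoff: E is ranked above B on 23 ballots, B above E on 42.

B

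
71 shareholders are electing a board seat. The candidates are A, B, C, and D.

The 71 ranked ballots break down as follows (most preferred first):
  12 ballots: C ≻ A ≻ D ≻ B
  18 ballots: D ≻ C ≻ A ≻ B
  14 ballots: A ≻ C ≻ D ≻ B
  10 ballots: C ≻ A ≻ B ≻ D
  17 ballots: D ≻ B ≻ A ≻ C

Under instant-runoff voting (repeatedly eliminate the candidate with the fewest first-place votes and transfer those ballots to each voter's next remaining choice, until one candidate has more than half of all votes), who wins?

Round 1: A 14, B 0, C 22, D 35. B eliminated.
Round 2: A 14, C 22, D 35. A eliminated.
Round 3: C 36, D 35. C has a majority (≥36).

C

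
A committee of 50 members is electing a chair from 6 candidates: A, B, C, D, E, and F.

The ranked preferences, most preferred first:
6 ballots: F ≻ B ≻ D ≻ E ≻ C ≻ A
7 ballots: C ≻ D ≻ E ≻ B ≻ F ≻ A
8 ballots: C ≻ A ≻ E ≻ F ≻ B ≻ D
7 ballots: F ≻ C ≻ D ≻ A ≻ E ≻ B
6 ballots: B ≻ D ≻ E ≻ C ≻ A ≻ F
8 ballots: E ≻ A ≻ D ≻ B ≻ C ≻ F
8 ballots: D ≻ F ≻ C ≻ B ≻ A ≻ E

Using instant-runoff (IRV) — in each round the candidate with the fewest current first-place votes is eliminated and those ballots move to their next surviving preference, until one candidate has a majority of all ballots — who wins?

Round 1: A 0, B 6, C 15, D 8, E 8, F 13. A eliminated.
Round 2: B 6, C 15, D 8, E 8, F 13. B eliminated.
Round 3: C 15, D 14, E 8, F 13. E eliminated.
Round 4: C 15, D 22, F 13. F eliminated.
Round 5: C 22, D 28. D has a majority (≥26).

D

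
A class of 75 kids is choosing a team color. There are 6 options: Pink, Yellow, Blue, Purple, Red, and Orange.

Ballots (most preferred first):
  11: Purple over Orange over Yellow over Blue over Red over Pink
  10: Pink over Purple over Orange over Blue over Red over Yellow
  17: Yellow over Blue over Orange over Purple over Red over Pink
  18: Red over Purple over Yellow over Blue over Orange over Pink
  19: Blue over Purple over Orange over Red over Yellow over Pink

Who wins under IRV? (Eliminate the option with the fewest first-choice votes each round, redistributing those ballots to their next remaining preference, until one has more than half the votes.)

Round 1: Pink 10, Yellow 17, Blue 19, Purple 11, Red 18, Orange 0. Orange eliminated.
Round 2: Pink 10, Yellow 17, Blue 19, Purple 11, Red 18. Pink eliminated.
Round 3: Yellow 17, Blue 19, Purple 21, Red 18. Yellow eliminated.
Round 4: Blue 36, Purple 21, Red 18. Red eliminated.
Round 5: Blue 36, Purple 39. Purple has a majority (≥38).

Purple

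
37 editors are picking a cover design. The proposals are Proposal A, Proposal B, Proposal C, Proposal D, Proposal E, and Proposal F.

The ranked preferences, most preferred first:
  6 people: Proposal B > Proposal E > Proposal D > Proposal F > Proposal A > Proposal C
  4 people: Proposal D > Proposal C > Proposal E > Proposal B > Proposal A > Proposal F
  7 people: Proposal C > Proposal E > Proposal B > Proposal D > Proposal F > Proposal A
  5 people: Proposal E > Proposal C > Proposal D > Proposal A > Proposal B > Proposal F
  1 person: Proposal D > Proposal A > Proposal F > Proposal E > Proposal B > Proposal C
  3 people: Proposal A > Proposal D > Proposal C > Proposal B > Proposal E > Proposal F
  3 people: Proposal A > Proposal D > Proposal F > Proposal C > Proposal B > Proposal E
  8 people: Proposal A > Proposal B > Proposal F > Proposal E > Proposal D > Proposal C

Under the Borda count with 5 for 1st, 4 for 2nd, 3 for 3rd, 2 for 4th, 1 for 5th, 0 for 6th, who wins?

Proposal E

Proposal A: 6×1 + 4×1 + 7×0 + 5×2 + 1×4 + 3×5 + 3×5 + 8×5 = 94
Proposal B: 6×5 + 4×2 + 7×3 + 5×1 + 1×1 + 3×2 + 3×1 + 8×4 = 106
Proposal C: 6×0 + 4×4 + 7×5 + 5×4 + 1×0 + 3×3 + 3×2 + 8×0 = 86
Proposal D: 6×3 + 4×5 + 7×2 + 5×3 + 1×5 + 3×4 + 3×4 + 8×1 = 104
Proposal E: 6×4 + 4×3 + 7×4 + 5×5 + 1×2 + 3×1 + 3×0 + 8×2 = 110
Proposal F: 6×2 + 4×0 + 7×1 + 5×0 + 1×3 + 3×0 + 3×3 + 8×3 = 55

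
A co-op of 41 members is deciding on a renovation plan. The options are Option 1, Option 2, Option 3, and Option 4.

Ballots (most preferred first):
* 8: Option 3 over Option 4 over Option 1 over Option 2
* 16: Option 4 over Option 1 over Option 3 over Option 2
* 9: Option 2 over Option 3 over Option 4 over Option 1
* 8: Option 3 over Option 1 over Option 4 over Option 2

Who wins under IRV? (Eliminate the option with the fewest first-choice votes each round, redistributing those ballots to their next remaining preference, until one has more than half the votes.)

Round 1: Option 1 0, Option 2 9, Option 3 16, Option 4 16. Option 1 eliminated.
Round 2: Option 2 9, Option 3 16, Option 4 16. Option 2 eliminated.
Round 3: Option 3 25, Option 4 16. Option 3 has a majority (≥21).

Option 3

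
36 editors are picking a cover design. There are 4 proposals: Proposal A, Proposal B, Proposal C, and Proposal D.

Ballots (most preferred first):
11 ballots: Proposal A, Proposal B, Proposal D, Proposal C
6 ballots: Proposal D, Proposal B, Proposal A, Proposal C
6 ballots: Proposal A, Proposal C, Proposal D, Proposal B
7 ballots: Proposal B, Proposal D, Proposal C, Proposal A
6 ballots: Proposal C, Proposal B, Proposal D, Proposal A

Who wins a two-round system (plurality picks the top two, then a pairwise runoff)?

Proposal B

Round 1 first-place votes: Proposal A 17, Proposal B 7, Proposal C 6, Proposal D 6. Proposal A and Proposal B advance.
Runoff: Proposal A is ranked above Proposal B on 17 ballots, Proposal B above Proposal A on 19.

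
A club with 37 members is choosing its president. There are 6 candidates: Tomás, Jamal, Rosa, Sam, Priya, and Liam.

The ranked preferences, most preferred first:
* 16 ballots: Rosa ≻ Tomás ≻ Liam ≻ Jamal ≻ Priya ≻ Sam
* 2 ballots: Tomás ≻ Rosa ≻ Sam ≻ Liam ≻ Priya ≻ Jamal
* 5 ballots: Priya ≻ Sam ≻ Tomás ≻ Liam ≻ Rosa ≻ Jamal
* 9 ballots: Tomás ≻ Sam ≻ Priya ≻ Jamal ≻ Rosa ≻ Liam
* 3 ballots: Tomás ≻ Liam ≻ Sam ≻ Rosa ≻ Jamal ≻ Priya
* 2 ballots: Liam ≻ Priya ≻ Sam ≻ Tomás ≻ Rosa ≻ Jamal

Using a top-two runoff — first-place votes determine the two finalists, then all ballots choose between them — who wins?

Round 1 first-place votes: Tomás 14, Jamal 0, Rosa 16, Sam 0, Priya 5, Liam 2. Rosa and Tomás advance.
Runoff: Rosa is ranked above Tomás on 16 ballots, Tomás above Rosa on 21.

Tomás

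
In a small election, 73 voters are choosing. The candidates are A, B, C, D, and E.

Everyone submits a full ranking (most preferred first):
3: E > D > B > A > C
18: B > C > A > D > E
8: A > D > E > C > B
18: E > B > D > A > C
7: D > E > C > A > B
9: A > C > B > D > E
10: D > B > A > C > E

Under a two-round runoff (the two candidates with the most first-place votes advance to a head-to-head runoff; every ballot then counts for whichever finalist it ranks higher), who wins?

B

Round 1 first-place votes: A 17, B 18, C 0, D 17, E 21. E and B advance.
Runoff: E is ranked above B on 36 ballots, B above E on 37.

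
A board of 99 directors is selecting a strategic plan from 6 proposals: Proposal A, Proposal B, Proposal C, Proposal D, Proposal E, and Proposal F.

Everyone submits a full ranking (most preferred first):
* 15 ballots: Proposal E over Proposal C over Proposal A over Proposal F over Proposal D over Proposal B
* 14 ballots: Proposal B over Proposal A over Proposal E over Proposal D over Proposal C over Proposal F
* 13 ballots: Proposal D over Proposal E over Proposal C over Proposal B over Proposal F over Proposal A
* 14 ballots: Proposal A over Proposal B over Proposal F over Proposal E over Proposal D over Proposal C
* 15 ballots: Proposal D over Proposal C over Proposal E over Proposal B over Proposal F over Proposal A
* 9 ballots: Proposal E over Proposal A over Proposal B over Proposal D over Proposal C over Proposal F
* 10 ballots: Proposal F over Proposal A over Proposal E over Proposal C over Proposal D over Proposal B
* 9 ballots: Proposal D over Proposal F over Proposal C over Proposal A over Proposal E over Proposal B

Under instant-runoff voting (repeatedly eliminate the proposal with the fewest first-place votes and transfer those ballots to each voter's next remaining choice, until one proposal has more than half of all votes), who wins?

Round 1: Proposal A 14, Proposal B 14, Proposal C 0, Proposal D 37, Proposal E 24, Proposal F 10. Proposal C eliminated.
Round 2: Proposal A 14, Proposal B 14, Proposal D 37, Proposal E 24, Proposal F 10. Proposal F eliminated.
Round 3: Proposal A 24, Proposal B 14, Proposal D 37, Proposal E 24. Proposal B eliminated.
Round 4: Proposal A 38, Proposal D 37, Proposal E 24. Proposal E eliminated.
Round 5: Proposal A 62, Proposal D 37. Proposal A has a majority (≥50).

Proposal A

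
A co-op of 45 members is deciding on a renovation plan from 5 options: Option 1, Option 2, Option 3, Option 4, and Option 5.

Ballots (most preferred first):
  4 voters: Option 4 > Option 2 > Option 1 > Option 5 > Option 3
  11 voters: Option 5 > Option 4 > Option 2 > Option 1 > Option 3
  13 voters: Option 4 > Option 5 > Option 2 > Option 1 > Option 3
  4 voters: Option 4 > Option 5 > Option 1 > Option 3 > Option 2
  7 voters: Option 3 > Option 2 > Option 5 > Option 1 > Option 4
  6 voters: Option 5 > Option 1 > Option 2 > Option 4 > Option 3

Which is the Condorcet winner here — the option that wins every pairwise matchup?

Option 5

Option 5 vs Option 1: 41–4
Option 5 vs Option 2: 34–11
Option 5 vs Option 3: 38–7
Option 5 vs Option 4: 24–21
Option 5 beats every other option.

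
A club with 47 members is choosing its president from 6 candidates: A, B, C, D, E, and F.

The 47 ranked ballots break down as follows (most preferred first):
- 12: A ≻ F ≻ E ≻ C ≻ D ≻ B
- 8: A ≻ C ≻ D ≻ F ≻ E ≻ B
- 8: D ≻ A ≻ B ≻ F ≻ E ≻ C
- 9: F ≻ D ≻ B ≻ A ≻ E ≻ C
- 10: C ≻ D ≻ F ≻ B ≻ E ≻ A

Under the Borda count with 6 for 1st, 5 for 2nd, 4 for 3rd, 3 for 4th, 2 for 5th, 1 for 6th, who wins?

A: 12×6 + 8×6 + 8×5 + 9×3 + 10×1 = 197
B: 12×1 + 8×1 + 8×4 + 9×4 + 10×3 = 118
C: 12×3 + 8×5 + 8×1 + 9×1 + 10×6 = 153
D: 12×2 + 8×4 + 8×6 + 9×5 + 10×5 = 199
E: 12×4 + 8×2 + 8×2 + 9×2 + 10×2 = 118
F: 12×5 + 8×3 + 8×3 + 9×6 + 10×4 = 202

F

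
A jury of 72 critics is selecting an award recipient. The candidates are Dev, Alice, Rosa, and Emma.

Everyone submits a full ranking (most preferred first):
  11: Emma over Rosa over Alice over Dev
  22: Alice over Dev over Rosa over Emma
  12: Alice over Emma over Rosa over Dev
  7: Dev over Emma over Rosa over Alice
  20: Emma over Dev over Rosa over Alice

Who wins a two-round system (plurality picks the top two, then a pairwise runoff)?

Emma

Round 1 first-place votes: Dev 7, Alice 34, Rosa 0, Emma 31. Alice and Emma advance.
Runoff: Alice is ranked above Emma on 34 ballots, Emma above Alice on 38.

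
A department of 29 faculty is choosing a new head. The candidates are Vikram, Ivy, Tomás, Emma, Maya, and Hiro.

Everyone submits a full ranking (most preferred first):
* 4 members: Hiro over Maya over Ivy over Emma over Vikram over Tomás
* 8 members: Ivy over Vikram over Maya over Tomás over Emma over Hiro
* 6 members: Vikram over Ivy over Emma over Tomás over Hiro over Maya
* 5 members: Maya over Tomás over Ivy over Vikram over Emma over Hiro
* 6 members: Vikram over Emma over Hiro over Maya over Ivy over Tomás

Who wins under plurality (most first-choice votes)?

Vikram

First-place votes: Vikram 12, Ivy 8, Tomás 0, Emma 0, Maya 5, Hiro 4.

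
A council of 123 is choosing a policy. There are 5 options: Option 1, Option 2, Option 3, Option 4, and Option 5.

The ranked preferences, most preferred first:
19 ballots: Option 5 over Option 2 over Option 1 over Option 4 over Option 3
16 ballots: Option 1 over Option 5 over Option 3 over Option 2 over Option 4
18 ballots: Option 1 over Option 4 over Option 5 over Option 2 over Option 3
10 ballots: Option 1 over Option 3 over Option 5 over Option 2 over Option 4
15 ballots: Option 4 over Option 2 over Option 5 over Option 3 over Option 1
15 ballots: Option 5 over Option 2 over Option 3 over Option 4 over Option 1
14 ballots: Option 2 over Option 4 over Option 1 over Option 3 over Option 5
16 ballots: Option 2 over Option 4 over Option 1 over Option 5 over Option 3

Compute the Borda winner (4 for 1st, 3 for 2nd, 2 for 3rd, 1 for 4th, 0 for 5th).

Option 1: 19×2 + 16×4 + 18×4 + 10×4 + 15×0 + 15×0 + 14×2 + 16×2 = 274
Option 2: 19×3 + 16×1 + 18×1 + 10×1 + 15×3 + 15×3 + 14×4 + 16×4 = 311
Option 3: 19×0 + 16×2 + 18×0 + 10×3 + 15×1 + 15×2 + 14×1 + 16×0 = 121
Option 4: 19×1 + 16×0 + 18×3 + 10×0 + 15×4 + 15×1 + 14×3 + 16×3 = 238
Option 5: 19×4 + 16×3 + 18×2 + 10×2 + 15×2 + 15×4 + 14×0 + 16×1 = 286

Option 2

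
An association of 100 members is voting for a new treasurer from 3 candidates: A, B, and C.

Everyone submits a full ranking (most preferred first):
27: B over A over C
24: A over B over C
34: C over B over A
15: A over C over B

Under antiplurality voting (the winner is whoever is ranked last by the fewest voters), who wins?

Last-place votes: A 34, B 15, C 51.

B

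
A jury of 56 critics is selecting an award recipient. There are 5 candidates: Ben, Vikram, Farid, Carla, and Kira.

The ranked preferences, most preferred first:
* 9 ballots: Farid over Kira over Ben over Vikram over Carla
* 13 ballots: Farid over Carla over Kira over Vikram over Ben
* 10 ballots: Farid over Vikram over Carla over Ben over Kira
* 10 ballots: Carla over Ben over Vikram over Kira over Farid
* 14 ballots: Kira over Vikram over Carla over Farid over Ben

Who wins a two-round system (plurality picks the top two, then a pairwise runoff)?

Farid

Round 1 first-place votes: Ben 0, Vikram 0, Farid 32, Carla 10, Kira 14. Farid and Kira advance.
Runoff: Farid is ranked above Kira on 32 ballots, Kira above Farid on 24.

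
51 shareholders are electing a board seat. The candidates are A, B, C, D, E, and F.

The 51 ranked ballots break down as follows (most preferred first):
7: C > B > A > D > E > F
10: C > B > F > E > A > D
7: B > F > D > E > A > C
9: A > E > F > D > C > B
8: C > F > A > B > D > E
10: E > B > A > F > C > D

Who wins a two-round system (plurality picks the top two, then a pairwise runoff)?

Round 1 first-place votes: A 9, B 7, C 25, D 0, E 10, F 0. C and E advance.
Runoff: C is ranked above E on 25 ballots, E above C on 26.

E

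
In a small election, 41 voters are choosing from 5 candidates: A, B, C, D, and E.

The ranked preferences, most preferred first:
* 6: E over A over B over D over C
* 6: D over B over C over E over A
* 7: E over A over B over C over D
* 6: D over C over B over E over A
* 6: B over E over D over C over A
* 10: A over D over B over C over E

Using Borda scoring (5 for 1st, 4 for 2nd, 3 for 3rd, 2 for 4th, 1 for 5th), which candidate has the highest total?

B

A: 6×4 + 6×1 + 7×4 + 6×1 + 6×1 + 10×5 = 120
B: 6×3 + 6×4 + 7×3 + 6×3 + 6×5 + 10×3 = 141
C: 6×1 + 6×3 + 7×2 + 6×4 + 6×2 + 10×2 = 94
D: 6×2 + 6×5 + 7×1 + 6×5 + 6×3 + 10×4 = 137
E: 6×5 + 6×2 + 7×5 + 6×2 + 6×4 + 10×1 = 123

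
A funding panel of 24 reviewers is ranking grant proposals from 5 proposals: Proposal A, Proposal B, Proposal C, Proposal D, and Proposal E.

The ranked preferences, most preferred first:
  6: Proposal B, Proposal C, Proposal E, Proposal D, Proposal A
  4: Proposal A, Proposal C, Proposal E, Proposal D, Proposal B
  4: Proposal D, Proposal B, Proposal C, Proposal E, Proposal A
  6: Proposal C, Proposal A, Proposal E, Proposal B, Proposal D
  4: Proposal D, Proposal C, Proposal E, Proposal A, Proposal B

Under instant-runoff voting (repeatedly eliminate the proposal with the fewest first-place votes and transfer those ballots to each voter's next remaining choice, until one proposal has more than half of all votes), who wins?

Proposal C

Round 1: Proposal A 4, Proposal B 6, Proposal C 6, Proposal D 8, Proposal E 0. Proposal E eliminated.
Round 2: Proposal A 4, Proposal B 6, Proposal C 6, Proposal D 8. Proposal A eliminated.
Round 3: Proposal B 6, Proposal C 10, Proposal D 8. Proposal B eliminated.
Round 4: Proposal C 16, Proposal D 8. Proposal C has a majority (≥13).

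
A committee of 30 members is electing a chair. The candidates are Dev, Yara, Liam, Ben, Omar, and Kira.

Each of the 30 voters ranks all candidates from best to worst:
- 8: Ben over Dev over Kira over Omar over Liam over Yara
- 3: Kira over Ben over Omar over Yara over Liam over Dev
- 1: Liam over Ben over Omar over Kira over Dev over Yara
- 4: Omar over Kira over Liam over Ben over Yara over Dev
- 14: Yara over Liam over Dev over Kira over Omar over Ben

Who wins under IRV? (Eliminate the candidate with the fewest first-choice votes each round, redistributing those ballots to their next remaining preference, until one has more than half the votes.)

Round 1: Dev 0, Yara 14, Liam 1, Ben 8, Omar 4, Kira 3. Dev eliminated.
Round 2: Yara 14, Liam 1, Ben 8, Omar 4, Kira 3. Liam eliminated.
Round 3: Yara 14, Ben 9, Omar 4, Kira 3. Kira eliminated.
Round 4: Yara 14, Ben 12, Omar 4. Omar eliminated.
Round 5: Yara 14, Ben 16. Ben has a majority (≥16).

Ben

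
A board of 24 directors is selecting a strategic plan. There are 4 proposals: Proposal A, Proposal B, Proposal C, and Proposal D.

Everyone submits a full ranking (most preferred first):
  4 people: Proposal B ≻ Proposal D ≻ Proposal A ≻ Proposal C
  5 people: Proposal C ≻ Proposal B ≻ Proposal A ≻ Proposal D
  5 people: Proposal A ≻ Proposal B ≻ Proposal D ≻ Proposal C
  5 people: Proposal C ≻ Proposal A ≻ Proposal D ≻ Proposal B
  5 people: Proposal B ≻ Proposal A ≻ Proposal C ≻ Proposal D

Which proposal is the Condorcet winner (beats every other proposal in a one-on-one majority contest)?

Proposal B vs Proposal A: 14–10
Proposal B vs Proposal C: 14–10
Proposal B vs Proposal D: 19–5
Proposal B beats every other proposal.

Proposal B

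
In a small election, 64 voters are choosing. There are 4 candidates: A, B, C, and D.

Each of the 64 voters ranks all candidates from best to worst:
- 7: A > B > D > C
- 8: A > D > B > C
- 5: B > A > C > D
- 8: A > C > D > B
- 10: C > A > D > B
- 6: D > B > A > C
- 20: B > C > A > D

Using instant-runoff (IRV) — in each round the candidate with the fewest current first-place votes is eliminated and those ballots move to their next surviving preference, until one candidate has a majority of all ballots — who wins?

A

Round 1: A 23, B 25, C 10, D 6. D eliminated.
Round 2: A 23, B 31, C 10. C eliminated.
Round 3: A 33, B 31. A has a majority (≥33).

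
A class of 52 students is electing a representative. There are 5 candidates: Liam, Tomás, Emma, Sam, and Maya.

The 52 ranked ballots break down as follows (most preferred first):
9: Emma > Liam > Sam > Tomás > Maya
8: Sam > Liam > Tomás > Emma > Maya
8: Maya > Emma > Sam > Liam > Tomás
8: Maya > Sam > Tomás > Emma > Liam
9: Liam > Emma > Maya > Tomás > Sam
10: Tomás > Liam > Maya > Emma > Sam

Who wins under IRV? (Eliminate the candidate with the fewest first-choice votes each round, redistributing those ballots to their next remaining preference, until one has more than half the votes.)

Liam

Round 1: Liam 9, Tomás 10, Emma 9, Sam 8, Maya 16. Sam eliminated.
Round 2: Liam 17, Tomás 10, Emma 9, Maya 16. Emma eliminated.
Round 3: Liam 26, Tomás 10, Maya 16. Tomás eliminated.
Round 4: Liam 36, Maya 16. Liam has a majority (≥27).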